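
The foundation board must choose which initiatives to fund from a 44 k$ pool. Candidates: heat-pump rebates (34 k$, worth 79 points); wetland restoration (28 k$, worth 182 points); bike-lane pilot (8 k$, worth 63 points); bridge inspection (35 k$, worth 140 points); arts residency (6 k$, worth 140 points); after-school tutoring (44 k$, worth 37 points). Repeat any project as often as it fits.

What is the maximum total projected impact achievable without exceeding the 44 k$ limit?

980

Ranking by ratio (projected impact/k$): arts residency 23.33, bike-lane pilot 7.88, wetland restoration 6.50, bridge inspection 4.00.
7×arts residency uses 42 of the 44 k$ and totals 980.
Every other selection either busts 44 k$ or fails to beat 980.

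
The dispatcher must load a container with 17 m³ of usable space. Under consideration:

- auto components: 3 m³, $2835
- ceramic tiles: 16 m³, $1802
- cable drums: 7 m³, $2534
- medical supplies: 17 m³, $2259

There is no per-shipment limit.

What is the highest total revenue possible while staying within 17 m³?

14175

The ratio ordering already packs tightly: 5×auto components, 15 m³, 14175.
Every other selection either busts 17 m³ or fails to beat 14175.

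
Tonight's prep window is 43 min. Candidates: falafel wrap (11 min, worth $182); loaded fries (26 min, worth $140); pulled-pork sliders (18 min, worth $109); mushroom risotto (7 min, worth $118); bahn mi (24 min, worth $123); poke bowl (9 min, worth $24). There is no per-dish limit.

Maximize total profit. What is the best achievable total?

718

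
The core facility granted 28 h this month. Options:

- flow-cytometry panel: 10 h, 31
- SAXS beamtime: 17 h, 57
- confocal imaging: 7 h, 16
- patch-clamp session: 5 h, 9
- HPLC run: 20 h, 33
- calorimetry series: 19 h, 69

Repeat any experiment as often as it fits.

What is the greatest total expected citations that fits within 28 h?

88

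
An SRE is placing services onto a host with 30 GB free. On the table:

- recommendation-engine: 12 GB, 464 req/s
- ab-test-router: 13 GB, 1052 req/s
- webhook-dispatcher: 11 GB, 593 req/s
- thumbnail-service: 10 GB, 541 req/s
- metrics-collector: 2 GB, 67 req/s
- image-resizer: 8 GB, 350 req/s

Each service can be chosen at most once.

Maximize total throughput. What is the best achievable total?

Density check — ab-test-router 80.92, thumbnail-service 54.10, webhook-dispatcher 53.91, image-resizer 43.75 are the best per GB.
The ratio heuristic lands on ab-test-router + thumbnail-service + metrics-collector (1660) but leaves 5 GB idle.
Dropping thumbnail-service frees 10 GB; slotting in webhook-dispatcher (11 GB) lifts the total to 1712 at 26 GB.

1712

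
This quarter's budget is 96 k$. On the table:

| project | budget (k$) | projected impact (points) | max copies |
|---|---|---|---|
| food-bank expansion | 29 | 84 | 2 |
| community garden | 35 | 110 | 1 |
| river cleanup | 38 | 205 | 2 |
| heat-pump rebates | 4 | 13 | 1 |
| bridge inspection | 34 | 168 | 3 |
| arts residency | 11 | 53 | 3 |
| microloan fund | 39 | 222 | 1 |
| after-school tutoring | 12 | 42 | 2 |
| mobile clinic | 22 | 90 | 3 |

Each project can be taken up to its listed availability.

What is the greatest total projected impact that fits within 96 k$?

Greedy by ratio would take river cleanup + heat-pump rebates + arts residency + microloan fund: 92 k$ used, total 493.
Dropping river cleanup and heat-pump rebates frees 42 k$; slotting in bridge inspection + arts residency (45 k$) lifts the total to 496 at 95 k$.
Nothing else within 96 k$ beats 496.

496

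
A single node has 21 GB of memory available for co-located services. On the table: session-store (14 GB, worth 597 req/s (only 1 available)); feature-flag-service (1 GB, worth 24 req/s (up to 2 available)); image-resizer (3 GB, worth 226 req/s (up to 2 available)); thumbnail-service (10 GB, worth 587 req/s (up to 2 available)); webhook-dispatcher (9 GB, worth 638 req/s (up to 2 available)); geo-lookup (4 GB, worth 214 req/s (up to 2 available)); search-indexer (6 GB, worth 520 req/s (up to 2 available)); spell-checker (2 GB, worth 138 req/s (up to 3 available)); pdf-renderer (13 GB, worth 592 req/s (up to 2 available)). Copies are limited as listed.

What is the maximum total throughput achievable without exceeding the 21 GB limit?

1680

A density-first pass picks feature-flag-service + 2×image-resizer + 2×search-indexer + spell-checker — 1654 at 21 GB.
Replace feature-flag-service and image-resizer with 2×spell-checker: the trade gains 26 net, giving 1680 at 21 GB.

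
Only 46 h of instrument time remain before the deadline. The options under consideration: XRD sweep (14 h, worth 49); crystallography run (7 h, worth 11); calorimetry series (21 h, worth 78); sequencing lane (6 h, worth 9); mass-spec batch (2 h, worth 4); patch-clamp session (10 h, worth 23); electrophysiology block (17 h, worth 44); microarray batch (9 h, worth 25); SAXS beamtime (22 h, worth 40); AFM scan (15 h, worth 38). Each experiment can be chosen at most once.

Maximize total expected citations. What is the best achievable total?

XRD sweep + calorimetry series + mass-spec batch + microarray batch uses 46 of the 46 h and totals 156.
Runner-up XRD sweep + calorimetry series + microarray batch tops out at 152.

156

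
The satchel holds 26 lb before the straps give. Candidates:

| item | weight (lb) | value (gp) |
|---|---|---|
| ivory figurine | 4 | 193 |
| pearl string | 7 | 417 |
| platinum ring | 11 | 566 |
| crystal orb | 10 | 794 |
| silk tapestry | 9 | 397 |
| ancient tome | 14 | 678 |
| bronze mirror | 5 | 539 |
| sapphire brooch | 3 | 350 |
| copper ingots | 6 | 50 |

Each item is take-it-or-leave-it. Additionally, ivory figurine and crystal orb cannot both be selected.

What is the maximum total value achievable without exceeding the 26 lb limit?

2100

Taking pearl string + crystal orb + bronze mirror + sapphire brooch: 25 lb used, 2100 in value.
No other feasible combination exceeds 2100.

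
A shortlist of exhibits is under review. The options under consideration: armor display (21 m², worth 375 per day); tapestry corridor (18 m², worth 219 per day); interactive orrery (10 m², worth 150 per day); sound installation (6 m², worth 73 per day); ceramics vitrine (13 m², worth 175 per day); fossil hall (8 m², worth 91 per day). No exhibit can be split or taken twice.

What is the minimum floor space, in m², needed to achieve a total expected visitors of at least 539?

34

Need the lightest bundle worth ≥ 539.
armor display + ceramics vitrine reaches 550 using 34 m².
No combination under 34 m² hits 539.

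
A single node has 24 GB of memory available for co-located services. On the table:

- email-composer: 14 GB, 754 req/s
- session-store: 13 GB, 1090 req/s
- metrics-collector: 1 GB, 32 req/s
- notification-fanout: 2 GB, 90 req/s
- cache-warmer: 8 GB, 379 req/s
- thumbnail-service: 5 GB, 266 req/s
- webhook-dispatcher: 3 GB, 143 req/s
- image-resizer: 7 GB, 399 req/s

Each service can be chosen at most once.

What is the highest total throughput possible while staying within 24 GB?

Best packing: session-store + metrics-collector + webhook-dispatcher + image-resizer — 24 GB, 1664 total.
The closest alternative, session-store + webhook-dispatcher + image-resizer, reaches only 1632.

1664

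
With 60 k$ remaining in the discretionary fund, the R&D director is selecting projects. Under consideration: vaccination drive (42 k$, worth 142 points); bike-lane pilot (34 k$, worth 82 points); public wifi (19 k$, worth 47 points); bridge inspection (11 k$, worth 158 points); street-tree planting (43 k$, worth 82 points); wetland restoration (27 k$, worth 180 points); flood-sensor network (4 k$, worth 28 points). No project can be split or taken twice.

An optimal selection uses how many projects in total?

Optimal total is 385.
public wifi + bridge inspection + wetland restoration hits 385 at 57 k$.
Every optimal selection uses 3 projects.

3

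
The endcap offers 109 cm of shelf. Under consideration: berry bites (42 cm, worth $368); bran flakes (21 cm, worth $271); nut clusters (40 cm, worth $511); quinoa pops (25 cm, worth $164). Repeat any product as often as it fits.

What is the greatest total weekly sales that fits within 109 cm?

Density check — bran flakes 12.90, nut clusters 12.78, berry bites 8.76 are the best per cm.
Best packing: 5×bran flakes — 105 cm, 1355 total.
Every other selection either busts 109 cm or fails to beat 1355.

1355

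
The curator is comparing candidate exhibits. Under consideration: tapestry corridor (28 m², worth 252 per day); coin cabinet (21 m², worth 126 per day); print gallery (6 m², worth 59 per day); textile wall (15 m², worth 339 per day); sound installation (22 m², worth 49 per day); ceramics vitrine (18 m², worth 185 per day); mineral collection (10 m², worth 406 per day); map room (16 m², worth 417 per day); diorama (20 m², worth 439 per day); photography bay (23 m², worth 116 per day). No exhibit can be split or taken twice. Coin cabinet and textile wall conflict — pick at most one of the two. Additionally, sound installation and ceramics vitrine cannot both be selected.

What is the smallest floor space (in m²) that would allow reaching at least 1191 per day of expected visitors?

46

Look for the lowest-floor combination reaching 1191.
mineral collection + map room + diorama: 1262 expected visitors at 46 m².
Any bundle with less than 46 m² falls short of 1191.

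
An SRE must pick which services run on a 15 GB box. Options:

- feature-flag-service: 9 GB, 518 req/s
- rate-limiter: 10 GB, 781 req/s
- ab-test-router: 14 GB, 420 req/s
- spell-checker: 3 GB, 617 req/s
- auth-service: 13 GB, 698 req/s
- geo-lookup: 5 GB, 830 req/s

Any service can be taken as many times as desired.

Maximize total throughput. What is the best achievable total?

5×spell-checker uses 15 of the 15 GB and totals 3085.
Every other selection either busts 15 GB or fails to beat 3085.

3085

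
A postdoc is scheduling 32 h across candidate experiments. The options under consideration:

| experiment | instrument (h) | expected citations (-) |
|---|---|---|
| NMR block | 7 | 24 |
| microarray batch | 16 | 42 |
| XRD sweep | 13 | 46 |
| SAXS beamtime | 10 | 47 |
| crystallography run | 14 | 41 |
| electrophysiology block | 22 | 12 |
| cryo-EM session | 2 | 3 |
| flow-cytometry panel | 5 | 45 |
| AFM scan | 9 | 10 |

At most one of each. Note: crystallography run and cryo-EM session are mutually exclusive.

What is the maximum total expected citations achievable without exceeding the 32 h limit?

Density check — flow-cytometry panel 9.00, SAXS beamtime 4.70, XRD sweep 3.54 are the best per h.
Best packing: XRD sweep + SAXS beamtime + cryo-EM session + flow-cytometry panel — 30 h, 141 total.
Runner-up XRD sweep + SAXS beamtime + flow-cytometry panel tops out at 138.

141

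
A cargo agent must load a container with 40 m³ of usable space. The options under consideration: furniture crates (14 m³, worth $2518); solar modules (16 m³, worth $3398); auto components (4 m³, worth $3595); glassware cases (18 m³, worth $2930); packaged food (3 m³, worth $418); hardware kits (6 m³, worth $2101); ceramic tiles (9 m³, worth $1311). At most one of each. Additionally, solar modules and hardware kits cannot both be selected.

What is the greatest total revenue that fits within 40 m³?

Density check — auto components 898.75, hardware kits 350.17, solar modules 212.38, furniture crates 179.86 are the best per m³.
Taking auto components + glassware cases + packaged food + hardware kits + ceramic tiles: 40 m³ used, 10355 in revenue.
Every other selection either busts 40 m³ or breaks a pairing rule or fails to beat 10355.

10355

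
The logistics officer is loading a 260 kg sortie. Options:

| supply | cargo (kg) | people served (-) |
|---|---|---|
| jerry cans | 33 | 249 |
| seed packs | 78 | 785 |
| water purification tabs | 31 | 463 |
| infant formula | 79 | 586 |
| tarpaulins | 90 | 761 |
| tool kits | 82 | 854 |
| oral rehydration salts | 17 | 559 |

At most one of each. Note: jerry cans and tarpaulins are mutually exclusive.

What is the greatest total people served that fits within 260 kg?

2910

Best packing: jerry cans + seed packs + water purification tabs + tool kits + oral rehydration salts — 241 kg, 2910 total.
Runner-up seed packs + infant formula + tool kits + oral rehydration salts tops out at 2784.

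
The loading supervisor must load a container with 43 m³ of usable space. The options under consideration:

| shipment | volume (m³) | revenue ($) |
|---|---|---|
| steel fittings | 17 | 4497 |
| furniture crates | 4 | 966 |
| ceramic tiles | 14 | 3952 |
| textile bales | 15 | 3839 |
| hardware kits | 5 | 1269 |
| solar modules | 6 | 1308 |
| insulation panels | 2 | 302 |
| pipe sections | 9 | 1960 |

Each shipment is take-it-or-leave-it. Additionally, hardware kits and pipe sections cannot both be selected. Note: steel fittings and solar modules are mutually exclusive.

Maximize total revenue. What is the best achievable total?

Best packing: steel fittings + furniture crates + ceramic tiles + hardware kits + insulation panels — 42 m³, 10986 total.

10986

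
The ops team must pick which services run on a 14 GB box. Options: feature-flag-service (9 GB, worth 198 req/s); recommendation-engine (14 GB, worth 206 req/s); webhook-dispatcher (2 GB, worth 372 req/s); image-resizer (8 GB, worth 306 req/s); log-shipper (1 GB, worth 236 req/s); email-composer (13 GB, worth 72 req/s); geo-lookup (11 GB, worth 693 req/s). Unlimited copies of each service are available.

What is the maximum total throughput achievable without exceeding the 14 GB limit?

3304

The ratio ordering already packs tightly: 14×log-shipper, 14 GB, 3304.
That's the maximum — no swap from here does better than 3304.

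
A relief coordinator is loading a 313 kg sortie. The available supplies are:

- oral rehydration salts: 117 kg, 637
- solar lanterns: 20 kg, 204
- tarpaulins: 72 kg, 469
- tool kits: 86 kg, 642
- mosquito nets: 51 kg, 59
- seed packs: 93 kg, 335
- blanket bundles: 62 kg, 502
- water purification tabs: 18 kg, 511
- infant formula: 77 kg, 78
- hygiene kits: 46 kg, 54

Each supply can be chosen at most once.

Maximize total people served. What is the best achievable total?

2496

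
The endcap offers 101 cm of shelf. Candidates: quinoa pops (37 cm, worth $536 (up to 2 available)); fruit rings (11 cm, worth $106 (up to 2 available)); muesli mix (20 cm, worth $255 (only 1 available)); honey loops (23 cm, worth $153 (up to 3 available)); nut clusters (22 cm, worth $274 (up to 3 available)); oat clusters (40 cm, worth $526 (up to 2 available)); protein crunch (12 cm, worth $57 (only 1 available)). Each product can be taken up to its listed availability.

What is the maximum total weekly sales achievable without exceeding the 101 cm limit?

1346

Taking the top-ratio products first gives 2×quinoa pops + muesli mix for 1327 (94 cm).
Replace muesli mix with nut clusters: the trade gains 19 net, giving 1346 at 96 cm.
No other feasible combination exceeds 1346.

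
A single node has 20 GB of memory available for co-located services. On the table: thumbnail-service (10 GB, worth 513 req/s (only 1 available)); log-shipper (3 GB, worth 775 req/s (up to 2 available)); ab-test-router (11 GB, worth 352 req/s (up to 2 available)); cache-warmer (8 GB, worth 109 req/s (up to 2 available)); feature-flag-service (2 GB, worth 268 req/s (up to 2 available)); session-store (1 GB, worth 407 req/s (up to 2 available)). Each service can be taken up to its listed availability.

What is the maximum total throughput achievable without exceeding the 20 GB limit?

3145

A density-first pass picks 2×log-shipper + cache-warmer + 2×feature-flag-service + 2×session-store — 3009 at 20 GB.
The 10 GB tied up in cache-warmer and feature-flag-service is better spent on thumbnail-service — total rises to 3145 (20 GB).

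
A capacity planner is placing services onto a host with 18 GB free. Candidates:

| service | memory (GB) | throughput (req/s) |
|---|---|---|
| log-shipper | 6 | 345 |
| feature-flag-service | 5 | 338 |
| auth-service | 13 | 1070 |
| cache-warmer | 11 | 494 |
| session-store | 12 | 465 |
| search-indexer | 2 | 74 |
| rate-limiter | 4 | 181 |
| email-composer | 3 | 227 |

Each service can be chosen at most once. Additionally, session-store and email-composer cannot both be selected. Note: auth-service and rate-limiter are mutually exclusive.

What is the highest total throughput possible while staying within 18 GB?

1408

By throughput per GB: auth-service 82.31, email-composer 75.67, feature-flag-service 67.60, log-shipper 57.50 lead.
Greedy by ratio would take auth-service + search-indexer + email-composer: 18 GB used, total 1371.
The 5 GB tied up in search-indexer and email-composer is better spent on feature-flag-service — total rises to 1408 (18 GB).
Nothing else feasible within 18 GB beats 1408.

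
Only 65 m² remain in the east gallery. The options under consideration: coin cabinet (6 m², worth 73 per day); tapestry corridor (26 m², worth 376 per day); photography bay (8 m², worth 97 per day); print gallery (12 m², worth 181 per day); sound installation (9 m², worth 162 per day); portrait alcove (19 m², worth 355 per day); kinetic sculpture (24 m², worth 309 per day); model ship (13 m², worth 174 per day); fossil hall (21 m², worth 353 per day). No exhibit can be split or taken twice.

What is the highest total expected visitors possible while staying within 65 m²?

The ratio heuristic lands on print gallery + sound installation + portrait alcove + fossil hall (1051) but leaves 4 m² idle.
Dropping sound installation frees 9 m²; slotting in model ship (13 m²) lifts the total to 1063 at 65 m².

1063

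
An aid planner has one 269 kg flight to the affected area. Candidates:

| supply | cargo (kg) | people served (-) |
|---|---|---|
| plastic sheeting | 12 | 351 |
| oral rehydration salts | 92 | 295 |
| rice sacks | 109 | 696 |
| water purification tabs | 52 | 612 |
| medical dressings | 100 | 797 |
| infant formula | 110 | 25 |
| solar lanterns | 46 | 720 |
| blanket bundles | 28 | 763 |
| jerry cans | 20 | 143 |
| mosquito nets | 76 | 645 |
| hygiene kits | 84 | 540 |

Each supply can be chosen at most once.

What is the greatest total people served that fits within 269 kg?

3386

Ranking by ratio (people served/kg): plastic sheeting 29.25, blanket bundles 27.25, solar lanterns 15.65, water purification tabs 11.77.
Taking the top-ratio supplies first gives plastic sheeting + water purification tabs + solar lanterns + blanket bundles + jerry cans + mosquito nets for 3234 (234 kg).
Replace mosquito nets with medical dressings: the trade gains 152 net, giving 3386 at 258 kg.
No other feasible combination exceeds 3386.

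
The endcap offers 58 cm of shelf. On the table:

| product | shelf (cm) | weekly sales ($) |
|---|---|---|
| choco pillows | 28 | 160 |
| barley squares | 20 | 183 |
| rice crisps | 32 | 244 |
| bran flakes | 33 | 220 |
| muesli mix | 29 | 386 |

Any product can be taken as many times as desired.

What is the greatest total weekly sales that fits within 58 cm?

772

Taking 2×muesli mix: 58 cm used, 772 in weekly sales.
No other feasible combination exceeds 772.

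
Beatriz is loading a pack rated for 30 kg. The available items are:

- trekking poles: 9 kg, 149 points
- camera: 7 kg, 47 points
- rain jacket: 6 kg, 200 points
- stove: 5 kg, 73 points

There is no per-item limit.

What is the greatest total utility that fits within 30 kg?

1000

5×rain jacket uses 30 of the 30 kg and totals 1000.
That's the maximum — no swap from here does better than 1000.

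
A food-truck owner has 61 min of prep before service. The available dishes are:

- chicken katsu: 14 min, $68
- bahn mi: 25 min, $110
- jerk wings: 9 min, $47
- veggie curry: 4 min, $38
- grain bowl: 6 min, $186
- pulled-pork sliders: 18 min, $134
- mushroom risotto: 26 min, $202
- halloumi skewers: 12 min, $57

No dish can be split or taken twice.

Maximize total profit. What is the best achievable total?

569

Filling by ratio: veggie curry + grain bowl + pulled-pork sliders + mushroom risotto for 560, with 7 min left unused.
Replace veggie curry with jerk wings: the trade gains 9 net, giving 569 at 59 min.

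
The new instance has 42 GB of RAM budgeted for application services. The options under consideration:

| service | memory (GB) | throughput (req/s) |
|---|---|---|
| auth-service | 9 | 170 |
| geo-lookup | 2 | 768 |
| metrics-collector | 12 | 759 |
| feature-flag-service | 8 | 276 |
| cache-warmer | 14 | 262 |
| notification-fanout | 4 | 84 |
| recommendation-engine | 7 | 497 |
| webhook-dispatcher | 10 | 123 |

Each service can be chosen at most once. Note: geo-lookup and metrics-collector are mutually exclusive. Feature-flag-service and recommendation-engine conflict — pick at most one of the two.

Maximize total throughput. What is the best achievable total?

Auth-service + geo-lookup + cache-warmer + recommendation-engine + webhook-dispatcher uses 42 of the 42 GB and totals 1820.
Next best is auth-service + geo-lookup + cache-warmer + notification-fanout + recommendation-engine at 1781 (36 GB) — short by 39.

1820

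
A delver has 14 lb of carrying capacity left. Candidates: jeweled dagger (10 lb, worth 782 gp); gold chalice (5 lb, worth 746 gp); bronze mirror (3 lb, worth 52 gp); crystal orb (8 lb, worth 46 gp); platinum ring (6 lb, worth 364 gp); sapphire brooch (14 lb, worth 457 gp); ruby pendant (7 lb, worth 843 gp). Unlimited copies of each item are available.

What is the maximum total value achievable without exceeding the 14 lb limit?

Filling by ratio: 2×gold chalice + bronze mirror for 1544, with 1 lb left unused.
The 13 lb tied up in 2×gold chalice and bronze mirror is better spent on 2×ruby pendant — total rises to 1686 (14 lb).
Every other selection either busts 14 lb or fails to beat 1686.

1686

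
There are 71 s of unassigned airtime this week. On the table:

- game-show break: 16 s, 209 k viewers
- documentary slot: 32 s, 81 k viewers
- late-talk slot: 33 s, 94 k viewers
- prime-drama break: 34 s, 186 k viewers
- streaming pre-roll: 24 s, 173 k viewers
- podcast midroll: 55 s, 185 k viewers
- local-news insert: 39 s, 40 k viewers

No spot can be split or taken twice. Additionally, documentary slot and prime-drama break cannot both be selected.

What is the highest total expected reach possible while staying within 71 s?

By expected reach per s: game-show break 13.06, streaming pre-roll 7.21, prime-drama break 5.47, podcast midroll 3.36 lead.
Filling by ratio: game-show break + streaming pre-roll for 382, with 31 s left unused.
Dropping streaming pre-roll frees 24 s; slotting in prime-drama break (34 s) lifts the total to 395 at 50 s.

395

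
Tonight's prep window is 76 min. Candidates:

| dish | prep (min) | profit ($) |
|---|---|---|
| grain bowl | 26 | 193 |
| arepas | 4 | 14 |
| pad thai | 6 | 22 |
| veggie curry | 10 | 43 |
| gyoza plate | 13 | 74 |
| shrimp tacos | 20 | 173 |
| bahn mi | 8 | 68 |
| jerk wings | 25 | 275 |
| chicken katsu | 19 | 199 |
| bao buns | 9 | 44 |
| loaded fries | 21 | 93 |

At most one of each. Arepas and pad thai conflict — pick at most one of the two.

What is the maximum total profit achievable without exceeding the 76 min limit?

729

Density check — jerk wings 11.00, chicken katsu 10.47, shrimp tacos 8.65 are the best per min.
Arepas + shrimp tacos + bahn mi + jerk wings + chicken katsu uses 76 of the 76 min and totals 729.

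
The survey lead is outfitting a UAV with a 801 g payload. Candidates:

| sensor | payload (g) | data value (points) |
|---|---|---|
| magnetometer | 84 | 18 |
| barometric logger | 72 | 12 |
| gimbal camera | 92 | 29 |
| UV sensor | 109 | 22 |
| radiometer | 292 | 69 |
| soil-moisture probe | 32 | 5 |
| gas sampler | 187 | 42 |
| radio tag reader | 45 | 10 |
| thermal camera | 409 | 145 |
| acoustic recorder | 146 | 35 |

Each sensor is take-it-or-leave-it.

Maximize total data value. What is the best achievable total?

By data value per g: thermal camera 0.35, gimbal camera 0.32, acoustic recorder 0.24, radiometer 0.24 lead.
Greedy by ratio would take magnetometer + gimbal camera + radio tag reader + thermal camera + acoustic recorder: 776 g used, total 237.
Dropping magnetometer and radio tag reader and acoustic recorder frees 275 g; slotting in radiometer (292 g) lifts the total to 243 at 793 g.

243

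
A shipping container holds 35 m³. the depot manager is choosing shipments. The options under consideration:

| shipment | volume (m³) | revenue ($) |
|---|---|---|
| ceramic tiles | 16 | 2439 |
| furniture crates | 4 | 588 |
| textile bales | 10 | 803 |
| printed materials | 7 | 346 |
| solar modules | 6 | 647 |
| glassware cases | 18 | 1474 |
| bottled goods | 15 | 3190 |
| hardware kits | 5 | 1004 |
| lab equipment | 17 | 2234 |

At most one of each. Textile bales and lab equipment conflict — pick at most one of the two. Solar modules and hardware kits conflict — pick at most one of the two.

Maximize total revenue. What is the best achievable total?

6217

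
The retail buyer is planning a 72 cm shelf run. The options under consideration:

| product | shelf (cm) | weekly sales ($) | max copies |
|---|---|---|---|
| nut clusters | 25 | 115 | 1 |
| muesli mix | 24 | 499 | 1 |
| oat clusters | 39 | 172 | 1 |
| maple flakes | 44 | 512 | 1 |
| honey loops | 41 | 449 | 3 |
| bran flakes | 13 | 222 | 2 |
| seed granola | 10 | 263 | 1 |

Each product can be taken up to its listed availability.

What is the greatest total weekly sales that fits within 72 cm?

Taking muesli mix + 2×bran flakes + seed granola: 60 cm used, 1206 in weekly sales.
Every other selection either busts 72 cm or exceeds an availability limit or fails to beat 1206.

1206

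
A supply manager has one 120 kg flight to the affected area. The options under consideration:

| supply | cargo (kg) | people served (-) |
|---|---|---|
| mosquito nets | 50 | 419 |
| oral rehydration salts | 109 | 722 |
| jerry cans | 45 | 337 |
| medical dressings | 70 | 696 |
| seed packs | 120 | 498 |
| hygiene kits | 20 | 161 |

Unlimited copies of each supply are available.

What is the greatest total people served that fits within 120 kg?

1115

The ratio ordering already packs tightly: mosquito nets + medical dressings, 120 kg, 1115.
No other feasible combination exceeds 1115.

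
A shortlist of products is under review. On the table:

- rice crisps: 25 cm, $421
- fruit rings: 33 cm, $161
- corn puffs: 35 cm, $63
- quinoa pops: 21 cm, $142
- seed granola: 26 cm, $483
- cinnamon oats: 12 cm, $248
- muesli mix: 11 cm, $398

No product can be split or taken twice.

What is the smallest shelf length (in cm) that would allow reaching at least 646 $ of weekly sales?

23

Need the lightest bundle worth ≥ 646.
Taking cinnamon oats + muesli mix gives 646 (≥ 646) for 23 cm.
No combination under 23 cm hits 646.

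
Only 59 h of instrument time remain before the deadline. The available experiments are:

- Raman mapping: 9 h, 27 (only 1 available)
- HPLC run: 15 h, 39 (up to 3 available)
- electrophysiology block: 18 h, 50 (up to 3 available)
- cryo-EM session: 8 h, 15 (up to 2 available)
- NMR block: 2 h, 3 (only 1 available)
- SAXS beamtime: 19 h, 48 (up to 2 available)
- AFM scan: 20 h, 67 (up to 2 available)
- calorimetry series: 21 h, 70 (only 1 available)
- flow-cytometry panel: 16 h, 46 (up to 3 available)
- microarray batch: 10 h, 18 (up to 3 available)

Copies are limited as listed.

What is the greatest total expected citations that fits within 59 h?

Taking the top-ratio experiments first gives Raman mapping + cryo-EM session + NMR block + 2×AFM scan for 179 (59 h).
A better packing is electrophysiology block + AFM scan + calorimetry series: 59 h, total 187.

187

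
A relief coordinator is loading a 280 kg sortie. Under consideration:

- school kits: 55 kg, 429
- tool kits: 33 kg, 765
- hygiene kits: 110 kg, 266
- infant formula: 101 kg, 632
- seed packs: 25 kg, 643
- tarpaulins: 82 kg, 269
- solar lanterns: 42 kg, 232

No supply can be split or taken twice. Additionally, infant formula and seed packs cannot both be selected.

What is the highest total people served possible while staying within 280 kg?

Density check — seed packs 25.72, tool kits 23.18, school kits 7.80, infant formula 6.26 are the best per kg.
Best packing: school kits + tool kits + seed packs + tarpaulins + solar lanterns — 237 kg, 2338 total.
No other feasible combination exceeds 2338.

2338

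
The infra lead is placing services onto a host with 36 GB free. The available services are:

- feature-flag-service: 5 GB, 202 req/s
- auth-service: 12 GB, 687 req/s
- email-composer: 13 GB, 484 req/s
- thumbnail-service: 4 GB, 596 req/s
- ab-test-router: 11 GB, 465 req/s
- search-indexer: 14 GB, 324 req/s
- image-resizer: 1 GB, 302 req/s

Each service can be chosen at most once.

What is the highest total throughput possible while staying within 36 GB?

2271

The ratio heuristic lands on feature-flag-service + auth-service + thumbnail-service + ab-test-router + image-resizer (2252) but leaves 3 GB idle.
Dropping ab-test-router frees 11 GB; slotting in email-composer (13 GB) lifts the total to 2271 at 35 GB.
Every other selection either busts 36 GB or fails to beat 2271.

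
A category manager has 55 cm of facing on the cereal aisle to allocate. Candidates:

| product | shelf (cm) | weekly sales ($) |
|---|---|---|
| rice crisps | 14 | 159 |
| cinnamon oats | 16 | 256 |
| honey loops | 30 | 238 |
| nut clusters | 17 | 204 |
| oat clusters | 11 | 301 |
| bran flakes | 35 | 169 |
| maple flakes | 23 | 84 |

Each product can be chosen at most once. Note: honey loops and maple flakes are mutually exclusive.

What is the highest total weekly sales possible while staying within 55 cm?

761

The ratio ordering already packs tightly: cinnamon oats + nut clusters + oat clusters, 44 cm, 761.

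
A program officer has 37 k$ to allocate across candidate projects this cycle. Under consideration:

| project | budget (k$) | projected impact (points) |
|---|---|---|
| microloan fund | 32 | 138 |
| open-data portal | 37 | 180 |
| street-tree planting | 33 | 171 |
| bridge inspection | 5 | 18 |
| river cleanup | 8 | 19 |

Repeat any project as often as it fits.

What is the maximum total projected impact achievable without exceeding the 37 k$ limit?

A density-first pass picks street-tree planting — 171 at 33 k$.
Dropping street-tree planting frees 33 k$; slotting in open-data portal (37 k$) lifts the total to 180 at 37 k$.
That's the maximum — no swap from here does better than 180.

180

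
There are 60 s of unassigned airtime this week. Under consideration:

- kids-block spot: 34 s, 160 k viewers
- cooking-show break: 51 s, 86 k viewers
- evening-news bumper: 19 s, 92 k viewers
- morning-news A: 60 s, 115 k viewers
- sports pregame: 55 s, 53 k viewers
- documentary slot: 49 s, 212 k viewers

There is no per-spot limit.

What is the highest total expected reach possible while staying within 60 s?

3×evening-news bumper uses 57 of the 60 s and totals 276.

276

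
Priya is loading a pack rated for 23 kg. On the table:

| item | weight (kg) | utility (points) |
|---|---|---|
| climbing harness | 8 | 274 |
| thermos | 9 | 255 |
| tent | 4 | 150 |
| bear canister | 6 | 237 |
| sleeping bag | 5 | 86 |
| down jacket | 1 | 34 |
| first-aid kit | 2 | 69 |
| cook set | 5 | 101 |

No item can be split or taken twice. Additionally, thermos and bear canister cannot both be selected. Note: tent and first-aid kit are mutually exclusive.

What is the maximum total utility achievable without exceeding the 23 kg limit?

Best packing: climbing harness + tent + bear canister + cook set — 23 kg, 762 total.
The closest alternative, climbing harness + tent + bear canister + sleeping bag, reaches only 747.

762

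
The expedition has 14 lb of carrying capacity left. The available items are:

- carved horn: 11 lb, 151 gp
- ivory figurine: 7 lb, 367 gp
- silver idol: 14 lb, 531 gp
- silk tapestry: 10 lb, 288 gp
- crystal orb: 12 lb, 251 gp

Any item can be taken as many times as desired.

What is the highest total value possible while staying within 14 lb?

734

The ratio ordering already packs tightly: 2×ivory figurine, 14 lb, 734.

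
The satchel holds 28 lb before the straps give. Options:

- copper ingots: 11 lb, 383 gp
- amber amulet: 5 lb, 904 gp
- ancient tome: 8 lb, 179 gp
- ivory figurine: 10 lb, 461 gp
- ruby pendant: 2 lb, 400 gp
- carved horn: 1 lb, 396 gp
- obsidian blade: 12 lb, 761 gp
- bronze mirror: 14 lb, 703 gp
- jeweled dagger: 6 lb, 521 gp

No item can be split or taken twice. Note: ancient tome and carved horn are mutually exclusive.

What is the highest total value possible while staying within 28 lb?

2982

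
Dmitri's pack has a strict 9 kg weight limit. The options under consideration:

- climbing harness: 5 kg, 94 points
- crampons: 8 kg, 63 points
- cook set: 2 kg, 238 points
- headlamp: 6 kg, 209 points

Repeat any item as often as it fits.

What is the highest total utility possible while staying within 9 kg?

952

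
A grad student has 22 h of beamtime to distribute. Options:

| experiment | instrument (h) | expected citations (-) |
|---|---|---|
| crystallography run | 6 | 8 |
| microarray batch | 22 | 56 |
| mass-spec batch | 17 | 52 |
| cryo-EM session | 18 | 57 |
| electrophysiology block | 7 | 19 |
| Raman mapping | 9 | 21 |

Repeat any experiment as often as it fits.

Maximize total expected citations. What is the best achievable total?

Ranking by ratio (expected citations/h): cryo-EM session 3.17, mass-spec batch 3.06, electrophysiology block 2.71, microarray batch 2.55.
Best packing: cryo-EM session — 18 h, 57 total.
That's the maximum — no swap from here does better than 57.

57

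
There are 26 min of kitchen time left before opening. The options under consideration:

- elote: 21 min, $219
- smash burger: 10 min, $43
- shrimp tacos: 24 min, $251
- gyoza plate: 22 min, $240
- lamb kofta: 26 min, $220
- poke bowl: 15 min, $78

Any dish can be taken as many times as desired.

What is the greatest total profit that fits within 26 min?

A density-first pass picks gyoza plate — 240 at 22 min.
Replace gyoza plate with shrimp tacos: the trade gains 11 net, giving 251 at 24 min.
The spare 2 min is too small for any remaining dish, and no exchange beats 251.

251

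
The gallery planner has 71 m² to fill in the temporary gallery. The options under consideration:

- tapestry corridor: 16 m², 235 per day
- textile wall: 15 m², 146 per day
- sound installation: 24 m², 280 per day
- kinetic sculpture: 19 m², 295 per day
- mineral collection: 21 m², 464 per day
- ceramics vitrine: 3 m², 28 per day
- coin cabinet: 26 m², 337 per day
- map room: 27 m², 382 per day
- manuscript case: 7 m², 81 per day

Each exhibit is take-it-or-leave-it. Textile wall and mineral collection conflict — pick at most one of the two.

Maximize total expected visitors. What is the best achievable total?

A density-first pass picks tapestry corridor + kinetic sculpture + mineral collection + ceramics vitrine + manuscript case — 1103 at 66 m².
Replace tapestry corridor and manuscript case with map room: the trade gains 66 net, giving 1169 at 70 m².

1169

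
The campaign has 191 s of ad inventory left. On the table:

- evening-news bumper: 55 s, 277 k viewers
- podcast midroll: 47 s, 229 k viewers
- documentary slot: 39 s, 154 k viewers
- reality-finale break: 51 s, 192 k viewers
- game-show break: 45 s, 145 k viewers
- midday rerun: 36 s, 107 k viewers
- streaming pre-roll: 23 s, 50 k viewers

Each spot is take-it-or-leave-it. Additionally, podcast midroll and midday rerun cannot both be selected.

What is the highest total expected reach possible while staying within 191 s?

805

By expected reach per s: evening-news bumper 5.04, podcast midroll 4.87, documentary slot 3.95, reality-finale break 3.76 lead.
Evening-news bumper + podcast midroll + documentary slot + game-show break uses 186 of the 191 s and totals 805.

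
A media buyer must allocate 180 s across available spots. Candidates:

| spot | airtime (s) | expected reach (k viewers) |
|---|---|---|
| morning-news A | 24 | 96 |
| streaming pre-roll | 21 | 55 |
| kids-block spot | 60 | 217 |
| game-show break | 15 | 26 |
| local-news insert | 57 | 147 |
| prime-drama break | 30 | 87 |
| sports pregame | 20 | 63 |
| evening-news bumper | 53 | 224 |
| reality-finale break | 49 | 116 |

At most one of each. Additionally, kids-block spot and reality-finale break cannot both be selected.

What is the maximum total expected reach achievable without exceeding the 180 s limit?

The ratio ordering already packs tightly: morning-news A + streaming pre-roll + kids-block spot + sports pregame + evening-news bumper, 178 s, 655.

655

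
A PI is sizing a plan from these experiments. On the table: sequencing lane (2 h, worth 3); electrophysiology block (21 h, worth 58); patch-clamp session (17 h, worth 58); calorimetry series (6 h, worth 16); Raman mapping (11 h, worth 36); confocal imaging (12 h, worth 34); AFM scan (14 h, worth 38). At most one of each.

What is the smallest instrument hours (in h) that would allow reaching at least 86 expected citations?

Look for the lowest-instrument combination reaching 86.
Taking patch-clamp session + Raman mapping gives 94 (≥ 86) for 28 h.
No combination under 28 h hits 86.

28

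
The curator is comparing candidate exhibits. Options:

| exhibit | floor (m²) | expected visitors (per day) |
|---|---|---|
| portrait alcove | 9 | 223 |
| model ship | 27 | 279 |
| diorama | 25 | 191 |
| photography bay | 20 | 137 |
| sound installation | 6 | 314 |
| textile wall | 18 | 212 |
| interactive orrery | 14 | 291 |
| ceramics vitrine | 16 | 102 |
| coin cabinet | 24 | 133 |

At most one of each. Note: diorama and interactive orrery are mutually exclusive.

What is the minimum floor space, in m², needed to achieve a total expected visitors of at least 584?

Need the lightest bundle worth ≥ 584.
Taking sound installation + interactive orrery gives 605 (≥ 584) for 20 m².
Any bundle with less than 20 m² falls short of 584.

20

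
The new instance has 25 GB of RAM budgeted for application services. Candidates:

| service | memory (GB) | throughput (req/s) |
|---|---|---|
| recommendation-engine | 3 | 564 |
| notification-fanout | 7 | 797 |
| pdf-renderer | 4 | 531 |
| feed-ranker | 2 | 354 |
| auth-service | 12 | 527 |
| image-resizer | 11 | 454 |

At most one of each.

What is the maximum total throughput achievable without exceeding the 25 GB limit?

2346

Ranking by ratio (throughput/GB): recommendation-engine 188.00, feed-ranker 177.00, pdf-renderer 132.75, notification-fanout 113.86.
Greedy by ratio would take recommendation-engine + notification-fanout + pdf-renderer + feed-ranker: 16 GB used, total 2246.
The 2 GB tied up in feed-ranker is better spent on image-resizer — total rises to 2346 (25 GB).
That's the maximum — no swap from here does better than 2346.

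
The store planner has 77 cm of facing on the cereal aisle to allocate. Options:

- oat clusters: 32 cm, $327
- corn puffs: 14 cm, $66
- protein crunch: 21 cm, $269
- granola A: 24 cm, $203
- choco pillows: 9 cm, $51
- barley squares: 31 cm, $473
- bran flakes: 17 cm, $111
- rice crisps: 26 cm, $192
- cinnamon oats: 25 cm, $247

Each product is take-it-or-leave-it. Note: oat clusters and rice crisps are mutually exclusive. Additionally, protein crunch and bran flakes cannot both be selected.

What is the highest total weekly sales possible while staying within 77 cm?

Protein crunch + barley squares + cinnamon oats uses 77 of the 77 cm and totals 989.
No other feasible combination exceeds 989.

989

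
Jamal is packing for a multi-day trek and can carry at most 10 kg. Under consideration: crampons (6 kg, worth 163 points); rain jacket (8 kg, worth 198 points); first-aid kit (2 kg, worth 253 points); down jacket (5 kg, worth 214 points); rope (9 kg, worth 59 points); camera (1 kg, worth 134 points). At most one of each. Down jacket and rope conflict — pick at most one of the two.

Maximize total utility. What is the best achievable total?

601

First-aid kit + down jacket + camera uses 8 of the 10 kg and totals 601.
The spare 2 kg is too small for any remaining item, and no feasible exchange beats 601.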